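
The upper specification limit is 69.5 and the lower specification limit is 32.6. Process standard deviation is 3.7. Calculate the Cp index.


Cp = (69.5 - 32.6) / (6 * 3.7)

1.66


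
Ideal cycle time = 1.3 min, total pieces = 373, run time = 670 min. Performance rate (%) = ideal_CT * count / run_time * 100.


Formula: Performance = (Ideal CT * Total Count) / Run Time * 100
Ideal output time = 1.3 * 373 = 484.9 min
Performance = 484.9 / 670 * 100 = 72.4%

72.4%


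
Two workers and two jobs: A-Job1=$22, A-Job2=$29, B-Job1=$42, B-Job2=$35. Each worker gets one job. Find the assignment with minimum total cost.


Option 1: A->1 + B->2 = $22 + $35 = $57
Option 2: A->2 + B->1 = $29 + $42 = $71
Min cost = min($57, $71) = $57

$57


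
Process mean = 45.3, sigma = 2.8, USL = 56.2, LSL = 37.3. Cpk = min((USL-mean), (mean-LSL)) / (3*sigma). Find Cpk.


Cpu = (56.2 - 45.3) / (3 * 2.8) = 1.3
Cpl = (45.3 - 37.3) / (3 * 2.8) = 0.95
Cpk = min(1.3, 0.95) = 0.95

0.95


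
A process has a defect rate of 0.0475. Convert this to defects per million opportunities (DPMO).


DPMO = defect_rate * 1000000 = 0.0475 * 1000000

47500


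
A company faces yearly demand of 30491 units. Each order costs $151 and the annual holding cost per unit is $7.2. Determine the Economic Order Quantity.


Formula: EOQ = sqrt(2 * D * S / H)
Numerator: 2 * 30491 * 151 = 9208282
2DS/H = 9208282 / 7.2 = 1278928.1
EOQ = sqrt(1278928.1) = 1130.9 units

1130.9 units


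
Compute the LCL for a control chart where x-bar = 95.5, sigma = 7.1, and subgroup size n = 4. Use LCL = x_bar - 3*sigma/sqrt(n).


LCL = 95.5 - 3 * 7.1 / sqrt(4)

84.85


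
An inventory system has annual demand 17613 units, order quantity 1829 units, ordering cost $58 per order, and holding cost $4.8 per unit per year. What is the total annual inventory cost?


TC = 17613/1829 * 58 + 1829/2 * 4.8

$4948.13


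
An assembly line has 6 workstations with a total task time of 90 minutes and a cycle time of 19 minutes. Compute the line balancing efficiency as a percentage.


Formula: Efficiency = Sum of Task Times / (N_stations * CT) * 100
Total station capacity = 6 stations * 19 min = 114 min
Efficiency = 90 / 114 * 100 = 78.9%

78.9%


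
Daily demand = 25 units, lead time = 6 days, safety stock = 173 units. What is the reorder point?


Formula: ROP = (Daily Demand * Lead Time) + Safety Stock
Demand during lead time = 25 * 6 = 150 units
ROP = 150 + 173 = 323 units

323 units


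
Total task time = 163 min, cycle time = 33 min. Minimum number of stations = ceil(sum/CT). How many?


Formula: N_min = ceil(Sum of Task Times / Cycle Time)
N_min = ceil(163 min / 33 min) = ceil(4.9394)
N_min = 5 stations

5


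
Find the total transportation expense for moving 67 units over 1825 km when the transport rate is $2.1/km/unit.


TC = dist * cost * units = 1825 * 2.1 * 67 = $256777.50

$256777.50


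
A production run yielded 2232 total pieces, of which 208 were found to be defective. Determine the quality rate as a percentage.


Formula: Quality Rate = Good Pieces / Total Pieces * 100
Good pieces = 2232 - 208 = 2024
QR = 2024 / 2232 * 100 = 90.7%

90.7%


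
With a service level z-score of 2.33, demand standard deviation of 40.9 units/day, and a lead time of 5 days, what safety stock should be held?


Formula: SS = z * sigma_d * sqrt(LT)
sqrt(LT) = sqrt(5) = 2.2361
SS = 2.33 * 40.9 * 2.2361
SS = 213.1 units

213.1 units


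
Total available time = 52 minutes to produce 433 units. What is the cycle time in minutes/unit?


Formula: CT = Available Time / Number of Units
CT = 52 min / 433 units
CT = 0.12 min/unit

0.12 min/unit


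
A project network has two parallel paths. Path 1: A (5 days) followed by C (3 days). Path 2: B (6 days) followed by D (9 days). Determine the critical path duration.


Path 1 = 5 + 3 = 8 days
Path 2 = 6 + 9 = 15 days
Duration = max(8, 15) = 15 days

15 days


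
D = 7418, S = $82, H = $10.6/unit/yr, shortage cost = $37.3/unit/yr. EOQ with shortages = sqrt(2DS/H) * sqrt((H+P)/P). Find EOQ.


Formula: EOQ* = sqrt(2DS/H) * sqrt((H+P)/P)
Base EOQ = sqrt(2*7418*82/10.6) = 338.78 units
Correction = sqrt((10.6+37.3)/37.3) = 1.13322
EOQ* = 338.78 * 1.13322 = 383.9 units

383.9 units


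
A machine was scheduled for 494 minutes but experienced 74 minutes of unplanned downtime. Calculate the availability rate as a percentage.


Formula: Availability = (Planned Time - Downtime) / Planned Time * 100
Uptime = 494 - 74 = 420 min
Availability = 420 / 494 * 100 = 85.0%

85.0%


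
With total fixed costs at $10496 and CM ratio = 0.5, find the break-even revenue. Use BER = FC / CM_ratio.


Formula: BER = Fixed Costs / Contribution Margin Ratio
BER = $10496 / 0.5
BER = $20992.00 (to the nearest cent)

$20992.00


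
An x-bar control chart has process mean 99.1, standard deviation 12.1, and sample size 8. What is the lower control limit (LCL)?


LCL = 99.1 - 3 * 12.1 / sqrt(8)

86.27


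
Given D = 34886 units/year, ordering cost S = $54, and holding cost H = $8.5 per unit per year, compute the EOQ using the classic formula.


Formula: EOQ = sqrt(2 * D * S / H)
Numerator: 2 * 34886 * 54 = 3767688
2DS/H = 3767688 / 8.5 = 443257.4
EOQ = sqrt(443257.4) = 665.8 units

665.8 units


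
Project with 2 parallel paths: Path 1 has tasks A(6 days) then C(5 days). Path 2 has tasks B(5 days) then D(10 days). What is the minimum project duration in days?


Path 1 = 6 + 5 = 11 days
Path 2 = 5 + 10 = 15 days
Duration = max(11, 15) = 15 days

15 days


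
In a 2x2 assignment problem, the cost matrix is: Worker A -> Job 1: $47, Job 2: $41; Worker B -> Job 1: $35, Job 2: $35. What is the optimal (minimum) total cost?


Option 1: A->1 + B->2 = $47 + $35 = $82
Option 2: A->2 + B->1 = $41 + $35 = $76
Min cost = min($82, $76) = $76

$76


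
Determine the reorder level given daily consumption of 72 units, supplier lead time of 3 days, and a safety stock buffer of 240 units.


Formula: ROP = (Daily Demand * Lead Time) + Safety Stock
Demand during lead time = 72 * 3 = 216 units
ROP = 216 + 240 = 456 units

456 units


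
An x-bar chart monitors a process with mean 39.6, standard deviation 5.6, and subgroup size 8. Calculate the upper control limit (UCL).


UCL = 39.6 + 3 * 5.6 / sqrt(8)

45.54


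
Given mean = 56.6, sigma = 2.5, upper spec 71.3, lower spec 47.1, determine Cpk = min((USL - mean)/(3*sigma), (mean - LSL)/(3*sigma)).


Cpu = (71.3 - 56.6) / (3 * 2.5) = 1.96
Cpl = (56.6 - 47.1) / (3 * 2.5) = 1.27
Cpk = min(1.96, 1.27) = 1.27

1.27


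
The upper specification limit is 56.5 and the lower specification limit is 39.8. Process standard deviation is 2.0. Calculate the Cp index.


Cp = (56.5 - 39.8) / (6 * 2.0)

1.39


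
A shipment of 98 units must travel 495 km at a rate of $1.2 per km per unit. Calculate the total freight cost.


TC = dist * cost * units = 495 * 1.2 * 98 = $58212.00

$58212.00


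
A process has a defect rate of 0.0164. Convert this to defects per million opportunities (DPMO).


DPMO = defect_rate * 1000000 = 0.0164 * 1000000

16400


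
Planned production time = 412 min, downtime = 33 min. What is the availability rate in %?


Formula: Availability = (Planned Time - Downtime) / Planned Time * 100
Uptime = 412 - 33 = 379 min
Availability = 379 / 412 * 100 = 92.0%

92.0%


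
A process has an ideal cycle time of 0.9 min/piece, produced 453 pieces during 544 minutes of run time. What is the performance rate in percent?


Formula: Performance = (Ideal CT * Total Count) / Run Time * 100
Ideal output time = 0.9 * 453 = 407.7 min
Performance = 407.7 / 544 * 100 = 74.9%

74.9%


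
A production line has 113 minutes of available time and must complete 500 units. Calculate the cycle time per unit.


Formula: CT = Available Time / Number of Units
CT = 113 min / 500 units
CT = 0.23 min/unit

0.23 min/unit


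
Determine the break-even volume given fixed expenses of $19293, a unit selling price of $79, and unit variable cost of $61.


Formula: BEQ = Fixed Costs / (Price - Variable Cost)
Contribution margin = $79 - $61 = $18/unit
BEQ = ceil($19293 / $18/unit) = ceil(1071.83) = 1072 units

1072 units


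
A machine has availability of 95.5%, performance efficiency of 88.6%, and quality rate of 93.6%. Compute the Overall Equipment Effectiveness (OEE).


Formula: OEE = Availability * Performance * Quality / 10000
A * P = 95.5% * 88.6% / 100 = 84.61%
OEE = 84.61% * 93.6% / 100 = 79.2%

79.2%


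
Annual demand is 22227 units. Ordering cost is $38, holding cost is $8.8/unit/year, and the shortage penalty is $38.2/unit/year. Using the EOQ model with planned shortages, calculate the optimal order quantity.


Formula: EOQ* = sqrt(2DS/H) * sqrt((H+P)/P)
Base EOQ = sqrt(2*22227*38/8.8) = 438.13 units
Correction = sqrt((8.8+38.2)/38.2) = 1.10922
EOQ* = 438.13 * 1.10922 = 486.0 units

486.0 units


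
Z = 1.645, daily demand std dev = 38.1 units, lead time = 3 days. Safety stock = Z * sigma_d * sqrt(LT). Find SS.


Formula: SS = z * sigma_d * sqrt(LT)
sqrt(LT) = sqrt(3) = 1.7321
SS = 1.645 * 38.1 * 1.7321
SS = 108.6 units

108.6 units


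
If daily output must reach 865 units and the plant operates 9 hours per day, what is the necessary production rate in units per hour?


Formula: Production Rate = Daily Demand / Available Hours
Rate = 865 units/day / 9 hours/day
Rate = 96.1 units/hour

96.1 units/hour


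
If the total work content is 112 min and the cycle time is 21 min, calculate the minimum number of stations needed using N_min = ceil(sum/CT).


Formula: N_min = ceil(Sum of Task Times / Cycle Time)
N_min = ceil(112 min / 21 min) = ceil(5.3333)
N_min = 6 stations

6


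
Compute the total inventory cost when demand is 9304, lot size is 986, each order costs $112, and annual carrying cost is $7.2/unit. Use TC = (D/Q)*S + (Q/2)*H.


TC = 9304/986 * 112 + 986/2 * 7.2

$4606.44


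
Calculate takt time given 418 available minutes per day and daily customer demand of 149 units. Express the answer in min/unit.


Formula: Takt Time = Available Production Time / Customer Demand
Takt = 418 min/day / 149 units/day
Takt = 2.81 min/unit

2.81 min/unit


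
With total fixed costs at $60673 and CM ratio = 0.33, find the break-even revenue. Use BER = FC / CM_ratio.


Formula: BER = Fixed Costs / Contribution Margin Ratio
BER = $60673 / 0.33
BER = $183857.58 (to the nearest cent)

$183857.58


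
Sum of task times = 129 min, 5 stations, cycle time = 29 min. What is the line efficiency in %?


Formula: Efficiency = Sum of Task Times / (N_stations * CT) * 100
Total station capacity = 5 stations * 29 min = 145 min
Efficiency = 129 / 145 * 100 = 89.0%

89.0%


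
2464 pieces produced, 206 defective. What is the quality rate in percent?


Formula: Quality Rate = Good Pieces / Total Pieces * 100
Good pieces = 2464 - 206 = 2258
QR = 2258 / 2464 * 100 = 91.6%

91.6%


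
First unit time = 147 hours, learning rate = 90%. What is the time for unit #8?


Formula: T_n = T_1 * (learning_rate)^(log2(n)) where learning_rate = rate/100
Doublings = log2(8) = 3
T_n = 147 * 0.9^3
T_n = 147 * 0.729 = 107.2 hours

107.2 hours


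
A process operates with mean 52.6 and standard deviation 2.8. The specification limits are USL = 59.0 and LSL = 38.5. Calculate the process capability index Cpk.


Cpu = (59.0 - 52.6) / (3 * 2.8) = 0.76
Cpl = (52.6 - 38.5) / (3 * 2.8) = 1.68
Cpk = min(0.76, 1.68) = 0.76

0.76


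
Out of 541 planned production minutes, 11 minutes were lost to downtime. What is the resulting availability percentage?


Formula: Availability = (Planned Time - Downtime) / Planned Time * 100
Uptime = 541 - 11 = 530 min
Availability = 530 / 541 * 100 = 98.0%

98.0%


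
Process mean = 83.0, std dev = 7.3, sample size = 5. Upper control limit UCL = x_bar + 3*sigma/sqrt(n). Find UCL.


UCL = 83.0 + 3 * 7.3 / sqrt(5)

92.79


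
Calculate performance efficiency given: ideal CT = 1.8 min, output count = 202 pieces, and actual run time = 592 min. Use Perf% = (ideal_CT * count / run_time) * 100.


Formula: Performance = (Ideal CT * Total Count) / Run Time * 100
Ideal output time = 1.8 * 202 = 363.6 min
Performance = 363.6 / 592 * 100 = 61.4%

61.4%


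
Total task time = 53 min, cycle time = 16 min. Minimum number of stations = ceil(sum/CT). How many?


Formula: N_min = ceil(Sum of Task Times / Cycle Time)
N_min = ceil(53 min / 16 min) = ceil(3.3125)
N_min = 4 stations

4


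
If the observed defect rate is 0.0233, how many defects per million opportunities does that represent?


DPMO = defect_rate * 1000000 = 0.0233 * 1000000

23300


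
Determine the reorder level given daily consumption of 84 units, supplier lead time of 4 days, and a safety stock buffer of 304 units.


Formula: ROP = (Daily Demand * Lead Time) + Safety Stock
Demand during lead time = 84 * 4 = 336 units
ROP = 336 + 304 = 640 units

640 units


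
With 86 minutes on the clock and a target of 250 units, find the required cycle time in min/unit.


Formula: CT = Available Time / Number of Units
CT = 86 min / 250 units
CT = 0.34 min/unit

0.34 min/unit


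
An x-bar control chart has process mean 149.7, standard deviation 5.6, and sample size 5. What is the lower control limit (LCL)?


LCL = 149.7 - 3 * 5.6 / sqrt(5)

142.19


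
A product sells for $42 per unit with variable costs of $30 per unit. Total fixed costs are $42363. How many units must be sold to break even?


Formula: BEQ = Fixed Costs / (Price - Variable Cost)
Contribution margin = $42 - $30 = $12/unit
BEQ = ceil($42363 / $12/unit) = ceil(3530.25) = 3531 units

3531 units


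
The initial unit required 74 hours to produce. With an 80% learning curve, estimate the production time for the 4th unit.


Formula: T_n = T_1 * (learning_rate)^(log2(n)) where learning_rate = rate/100
Doublings = log2(4) = 2
T_n = 74 * 0.8^2
T_n = 74 * 0.64 = 47.4 hours

47.4 hours


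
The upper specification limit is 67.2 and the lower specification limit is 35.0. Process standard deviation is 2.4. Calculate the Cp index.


Cp = (67.2 - 35.0) / (6 * 2.4)

2.24


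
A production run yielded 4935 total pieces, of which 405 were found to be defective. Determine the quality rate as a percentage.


Formula: Quality Rate = Good Pieces / Total Pieces * 100
Good pieces = 4935 - 405 = 4530
QR = 4530 / 4935 * 100 = 91.8%

91.8%


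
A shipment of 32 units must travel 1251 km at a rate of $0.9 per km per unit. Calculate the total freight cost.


TC = dist * cost * units = 1251 * 0.9 * 32 = $36028.80

$36028.80


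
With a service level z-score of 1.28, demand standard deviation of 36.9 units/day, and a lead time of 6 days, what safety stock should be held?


Formula: SS = z * sigma_d * sqrt(LT)
sqrt(LT) = sqrt(6) = 2.4495
SS = 1.28 * 36.9 * 2.4495
SS = 115.7 units

115.7 units


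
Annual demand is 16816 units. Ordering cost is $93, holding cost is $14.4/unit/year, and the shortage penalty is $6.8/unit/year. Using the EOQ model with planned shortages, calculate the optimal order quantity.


Formula: EOQ* = sqrt(2DS/H) * sqrt((H+P)/P)
Base EOQ = sqrt(2*16816*93/14.4) = 466.05 units
Correction = sqrt((14.4+6.8)/6.8) = 1.76569
EOQ* = 466.05 * 1.76569 = 822.9 units

822.9 units


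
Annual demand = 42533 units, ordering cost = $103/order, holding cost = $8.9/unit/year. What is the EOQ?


Formula: EOQ = sqrt(2 * D * S / H)
Numerator: 2 * 42533 * 103 = 8761798
2DS/H = 8761798 / 8.9 = 984471.7
EOQ = sqrt(984471.7) = 992.2 units

992.2 units


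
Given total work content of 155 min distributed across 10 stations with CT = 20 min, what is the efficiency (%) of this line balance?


Formula: Efficiency = Sum of Task Times / (N_stations * CT) * 100
Total station capacity = 10 stations * 20 min = 200 min
Efficiency = 155 / 200 * 100 = 77.5%

77.5%


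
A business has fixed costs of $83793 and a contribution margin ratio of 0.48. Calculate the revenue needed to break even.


Formula: BER = Fixed Costs / Contribution Margin Ratio
BER = $83793 / 0.48
BER = $174568.75 (to the nearest cent)

$174568.75


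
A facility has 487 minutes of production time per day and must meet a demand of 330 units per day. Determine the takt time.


Formula: Takt Time = Available Production Time / Customer Demand
Takt = 487 min/day / 330 units/day
Takt = 1.48 min/unit

1.48 min/unit


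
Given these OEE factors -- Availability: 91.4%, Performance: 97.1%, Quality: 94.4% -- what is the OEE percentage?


Formula: OEE = Availability * Performance * Quality / 10000
A * P = 91.4% * 97.1% / 100 = 88.75%
OEE = 88.75% * 94.4% / 100 = 83.8%

83.8%


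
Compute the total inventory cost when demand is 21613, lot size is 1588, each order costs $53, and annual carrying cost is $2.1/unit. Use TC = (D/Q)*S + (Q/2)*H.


TC = 21613/1588 * 53 + 1588/2 * 2.1

$2388.74


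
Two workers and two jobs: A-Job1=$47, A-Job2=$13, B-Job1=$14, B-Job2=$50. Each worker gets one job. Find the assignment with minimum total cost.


Option 1: A->1 + B->2 = $47 + $50 = $97
Option 2: A->2 + B->1 = $13 + $14 = $27
Min cost = min($97, $27) = $27

$27


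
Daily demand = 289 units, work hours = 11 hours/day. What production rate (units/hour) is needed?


Formula: Production Rate = Daily Demand / Available Hours
Rate = 289 units/day / 11 hours/day
Rate = 26.3 units/hour

26.3 units/hour


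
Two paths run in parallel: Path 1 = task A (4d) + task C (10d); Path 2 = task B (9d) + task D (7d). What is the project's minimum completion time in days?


Path 1 = 4 + 10 = 14 days
Path 2 = 9 + 7 = 16 days
Duration = max(14, 16) = 16 days

16 days


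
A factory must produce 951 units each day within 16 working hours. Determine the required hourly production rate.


Formula: Production Rate = Daily Demand / Available Hours
Rate = 951 units/day / 16 hours/day
Rate = 59.4 units/hour

59.4 units/hour


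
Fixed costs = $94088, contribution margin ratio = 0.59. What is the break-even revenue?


Formula: BER = Fixed Costs / Contribution Margin Ratio
BER = $94088 / 0.59
BER = $159471.19 (to the nearest cent)

$159471.19


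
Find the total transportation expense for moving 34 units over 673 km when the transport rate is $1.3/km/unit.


TC = dist * cost * units = 673 * 1.3 * 34 = $29746.60

$29746.60


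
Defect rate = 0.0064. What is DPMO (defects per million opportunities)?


DPMO = defect_rate * 1000000 = 0.0064 * 1000000

6400


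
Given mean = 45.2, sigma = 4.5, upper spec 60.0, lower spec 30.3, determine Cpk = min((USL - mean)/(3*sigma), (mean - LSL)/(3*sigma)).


Cpu = (60.0 - 45.2) / (3 * 4.5) = 1.1
Cpl = (45.2 - 30.3) / (3 * 4.5) = 1.1
Cpk = min(1.1, 1.1) = 1.1

1.1


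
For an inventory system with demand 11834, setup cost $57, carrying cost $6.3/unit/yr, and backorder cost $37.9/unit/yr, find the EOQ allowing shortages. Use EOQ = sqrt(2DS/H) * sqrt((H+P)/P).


Formula: EOQ* = sqrt(2DS/H) * sqrt((H+P)/P)
Base EOQ = sqrt(2*11834*57/6.3) = 462.75 units
Correction = sqrt((6.3+37.9)/37.9) = 1.07992
EOQ* = 462.75 * 1.07992 = 499.7 units

499.7 units


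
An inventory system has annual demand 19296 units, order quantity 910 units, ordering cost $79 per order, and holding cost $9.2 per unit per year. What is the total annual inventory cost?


TC = 19296/910 * 79 + 910/2 * 9.2

$5861.15


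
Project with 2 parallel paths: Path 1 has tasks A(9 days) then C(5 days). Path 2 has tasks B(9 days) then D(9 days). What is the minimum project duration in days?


Path 1 = 9 + 5 = 14 days
Path 2 = 9 + 9 = 18 days
Duration = max(14, 18) = 18 days

18 days


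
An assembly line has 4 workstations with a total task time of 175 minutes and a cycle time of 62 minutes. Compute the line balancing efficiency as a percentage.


Formula: Efficiency = Sum of Task Times / (N_stations * CT) * 100
Total station capacity = 4 stations * 62 min = 248 min
Efficiency = 175 / 248 * 100 = 70.6%

70.6%


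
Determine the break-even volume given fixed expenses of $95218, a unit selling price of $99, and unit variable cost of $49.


Formula: BEQ = Fixed Costs / (Price - Variable Cost)
Contribution margin = $99 - $49 = $50/unit
BEQ = ceil($95218 / $50/unit) = ceil(1904.36) = 1905 units

1905 units


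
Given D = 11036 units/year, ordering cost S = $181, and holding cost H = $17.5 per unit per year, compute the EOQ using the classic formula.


Formula: EOQ = sqrt(2 * D * S / H)
Numerator: 2 * 11036 * 181 = 3995032
2DS/H = 3995032 / 17.5 = 228287.5
EOQ = sqrt(228287.5) = 477.8 units

477.8 units


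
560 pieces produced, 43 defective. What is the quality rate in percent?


Formula: Quality Rate = Good Pieces / Total Pieces * 100
Good pieces = 560 - 43 = 517
QR = 517 / 560 * 100 = 92.3%

92.3%


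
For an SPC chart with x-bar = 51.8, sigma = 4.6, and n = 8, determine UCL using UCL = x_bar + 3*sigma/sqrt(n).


UCL = 51.8 + 3 * 4.6 / sqrt(8)

56.68


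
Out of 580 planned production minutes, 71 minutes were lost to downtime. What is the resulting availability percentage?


Formula: Availability = (Planned Time - Downtime) / Planned Time * 100
Uptime = 580 - 71 = 509 min
Availability = 509 / 580 * 100 = 87.8%

87.8%


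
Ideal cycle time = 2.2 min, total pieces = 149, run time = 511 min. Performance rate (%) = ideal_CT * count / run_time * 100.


Formula: Performance = (Ideal CT * Total Count) / Run Time * 100
Ideal output time = 2.2 * 149 = 327.8 min
Performance = 327.8 / 511 * 100 = 64.1%

64.1%


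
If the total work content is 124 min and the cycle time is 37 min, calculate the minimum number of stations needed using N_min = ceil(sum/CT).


Formula: N_min = ceil(Sum of Task Times / Cycle Time)
N_min = ceil(124 min / 37 min) = ceil(3.3514)
N_min = 4 stations

4


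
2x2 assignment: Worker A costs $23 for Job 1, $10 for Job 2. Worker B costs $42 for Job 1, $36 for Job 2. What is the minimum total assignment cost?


Option 1: A->1 + B->2 = $23 + $36 = $59
Option 2: A->2 + B->1 = $10 + $42 = $52
Min cost = min($59, $52) = $52

$52


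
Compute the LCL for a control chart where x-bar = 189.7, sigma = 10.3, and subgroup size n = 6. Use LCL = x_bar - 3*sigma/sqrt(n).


LCL = 189.7 - 3 * 10.3 / sqrt(6)

177.09


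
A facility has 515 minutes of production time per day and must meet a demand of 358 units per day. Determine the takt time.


Formula: Takt Time = Available Production Time / Customer Demand
Takt = 515 min/day / 358 units/day
Takt = 1.44 min/unit

1.44 min/unit


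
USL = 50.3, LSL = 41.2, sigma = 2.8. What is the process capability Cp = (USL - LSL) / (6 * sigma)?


Cp = (50.3 - 41.2) / (6 * 2.8)

0.54


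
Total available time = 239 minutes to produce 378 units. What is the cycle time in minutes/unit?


Formula: CT = Available Time / Number of Units
CT = 239 min / 378 units
CT = 0.63 min/unit

0.63 min/unit


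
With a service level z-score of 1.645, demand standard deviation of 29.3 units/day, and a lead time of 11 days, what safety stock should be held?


Formula: SS = z * sigma_d * sqrt(LT)
sqrt(LT) = sqrt(11) = 3.3166
SS = 1.645 * 29.3 * 3.3166
SS = 159.9 units

159.9 units


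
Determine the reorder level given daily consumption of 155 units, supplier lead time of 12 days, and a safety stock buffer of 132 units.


Formula: ROP = (Daily Demand * Lead Time) + Safety Stock
Demand during lead time = 155 * 12 = 1860 units
ROP = 1860 + 132 = 1992 units

1992 units


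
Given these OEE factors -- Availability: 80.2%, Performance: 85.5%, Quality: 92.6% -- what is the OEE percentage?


Formula: OEE = Availability * Performance * Quality / 10000
A * P = 80.2% * 85.5% / 100 = 68.57%
OEE = 68.57% * 92.6% / 100 = 63.5%

63.5%


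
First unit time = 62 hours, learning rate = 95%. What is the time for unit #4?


Formula: T_n = T_1 * (learning_rate)^(log2(n)) where learning_rate = rate/100
Doublings = log2(4) = 2
T_n = 62 * 0.95^2
T_n = 62 * 0.9025 = 56.0 hours

56.0 hours


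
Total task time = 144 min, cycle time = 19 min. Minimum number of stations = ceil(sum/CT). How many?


Formula: N_min = ceil(Sum of Task Times / Cycle Time)
N_min = ceil(144 min / 19 min) = ceil(7.5789)
N_min = 8 stations

8


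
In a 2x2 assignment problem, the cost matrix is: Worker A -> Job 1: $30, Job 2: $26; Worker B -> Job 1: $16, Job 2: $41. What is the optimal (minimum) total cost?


Option 1: A->1 + B->2 = $30 + $41 = $71
Option 2: A->2 + B->1 = $26 + $16 = $42
Min cost = min($71, $42) = $42

$42


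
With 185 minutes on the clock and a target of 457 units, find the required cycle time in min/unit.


Formula: CT = Available Time / Number of Units
CT = 185 min / 457 units
CT = 0.4 min/unit

0.4 min/unit


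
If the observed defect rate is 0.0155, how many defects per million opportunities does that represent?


DPMO = defect_rate * 1000000 = 0.0155 * 1000000

15500


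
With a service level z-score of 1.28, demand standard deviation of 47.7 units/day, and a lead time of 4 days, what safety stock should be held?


Formula: SS = z * sigma_d * sqrt(LT)
sqrt(LT) = sqrt(4) = 2.0
SS = 1.28 * 47.7 * 2.0
SS = 122.1 units

122.1 units


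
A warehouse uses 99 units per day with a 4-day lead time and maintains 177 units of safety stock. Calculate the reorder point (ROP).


Formula: ROP = (Daily Demand * Lead Time) + Safety Stock
Demand during lead time = 99 * 4 = 396 units
ROP = 396 + 177 = 573 units

573 units


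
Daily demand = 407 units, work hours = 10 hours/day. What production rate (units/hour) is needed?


Formula: Production Rate = Daily Demand / Available Hours
Rate = 407 units/day / 10 hours/day
Rate = 40.7 units/hour

40.7 units/hour


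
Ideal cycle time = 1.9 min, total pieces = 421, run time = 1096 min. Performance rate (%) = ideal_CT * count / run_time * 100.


Formula: Performance = (Ideal CT * Total Count) / Run Time * 100
Ideal output time = 1.9 * 421 = 799.9 min
Performance = 799.9 / 1096 * 100 = 73.0%

73.0%


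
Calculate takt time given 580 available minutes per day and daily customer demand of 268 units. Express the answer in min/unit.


Formula: Takt Time = Available Production Time / Customer Demand
Takt = 580 min/day / 268 units/day
Takt = 2.16 min/unit

2.16 min/unit


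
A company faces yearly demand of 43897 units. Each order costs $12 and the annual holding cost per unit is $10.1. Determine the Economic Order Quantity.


Formula: EOQ = sqrt(2 * D * S / H)
Numerator: 2 * 43897 * 12 = 1053528
2DS/H = 1053528 / 10.1 = 104309.7
EOQ = sqrt(104309.7) = 323.0 units

323.0 units


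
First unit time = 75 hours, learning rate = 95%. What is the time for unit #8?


Formula: T_n = T_1 * (learning_rate)^(log2(n)) where learning_rate = rate/100
Doublings = log2(8) = 3
T_n = 75 * 0.95^3
T_n = 75 * 0.8574 = 64.3 hours

64.3 hours


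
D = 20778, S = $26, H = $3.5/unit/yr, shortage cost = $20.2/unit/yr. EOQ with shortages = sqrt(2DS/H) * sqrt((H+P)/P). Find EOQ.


Formula: EOQ* = sqrt(2DS/H) * sqrt((H+P)/P)
Base EOQ = sqrt(2*20778*26/3.5) = 555.61 units
Correction = sqrt((3.5+20.2)/20.2) = 1.08317
EOQ* = 555.61 * 1.08317 = 601.8 units

601.8 units


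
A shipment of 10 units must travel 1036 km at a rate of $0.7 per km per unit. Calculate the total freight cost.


TC = dist * cost * units = 1036 * 0.7 * 10 = $7252.00

$7252.00


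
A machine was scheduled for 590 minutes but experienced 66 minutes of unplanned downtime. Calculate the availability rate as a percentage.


Formula: Availability = (Planned Time - Downtime) / Planned Time * 100
Uptime = 590 - 66 = 524 min
Availability = 524 / 590 * 100 = 88.8%

88.8%


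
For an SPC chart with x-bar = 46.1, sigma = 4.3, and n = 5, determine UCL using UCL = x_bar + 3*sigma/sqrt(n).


UCL = 46.1 + 3 * 4.3 / sqrt(5)

51.87


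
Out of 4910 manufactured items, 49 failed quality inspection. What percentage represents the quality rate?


Formula: Quality Rate = Good Pieces / Total Pieces * 100
Good pieces = 4910 - 49 = 4861
QR = 4861 / 4910 * 100 = 99.0%

99.0%


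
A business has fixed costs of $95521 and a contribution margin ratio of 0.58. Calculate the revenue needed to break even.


Formula: BER = Fixed Costs / Contribution Margin Ratio
BER = $95521 / 0.58
BER = $164691.38 (to the nearest cent)

$164691.38


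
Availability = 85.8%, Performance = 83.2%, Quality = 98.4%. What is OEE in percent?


Formula: OEE = Availability * Performance * Quality / 10000
A * P = 85.8% * 83.2% / 100 = 71.39%
OEE = 71.39% * 98.4% / 100 = 70.2%

70.2%


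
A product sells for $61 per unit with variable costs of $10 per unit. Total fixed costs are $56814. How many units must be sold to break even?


Formula: BEQ = Fixed Costs / (Price - Variable Cost)
Contribution margin = $61 - $10 = $51/unit
BEQ = ceil($56814 / $51/unit) = ceil(1114.0) = 1114 units

1114 units


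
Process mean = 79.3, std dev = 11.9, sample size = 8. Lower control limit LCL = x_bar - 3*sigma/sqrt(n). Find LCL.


LCL = 79.3 - 3 * 11.9 / sqrt(8)

66.68


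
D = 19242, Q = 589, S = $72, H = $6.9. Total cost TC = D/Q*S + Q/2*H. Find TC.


TC = 19242/589 * 72 + 589/2 * 6.9

$4384.21


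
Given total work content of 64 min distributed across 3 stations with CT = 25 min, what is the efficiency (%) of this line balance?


Formula: Efficiency = Sum of Task Times / (N_stations * CT) * 100
Total station capacity = 3 stations * 25 min = 75 min
Efficiency = 64 / 75 * 100 = 85.3%

85.3%


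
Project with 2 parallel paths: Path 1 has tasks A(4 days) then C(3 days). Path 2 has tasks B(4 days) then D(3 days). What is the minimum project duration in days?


Path 1 = 4 + 3 = 7 days
Path 2 = 4 + 3 = 7 days
Duration = max(7, 7) = 7 days

7 days


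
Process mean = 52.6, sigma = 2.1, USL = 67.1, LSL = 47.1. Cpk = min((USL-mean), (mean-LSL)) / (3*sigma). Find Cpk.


Cpu = (67.1 - 52.6) / (3 * 2.1) = 2.3
Cpl = (52.6 - 47.1) / (3 * 2.1) = 0.87
Cpk = min(2.3, 0.87) = 0.87

0.87


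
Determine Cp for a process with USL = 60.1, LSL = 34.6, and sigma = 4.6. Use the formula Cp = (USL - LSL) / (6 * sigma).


Cp = (60.1 - 34.6) / (6 * 4.6)

0.92


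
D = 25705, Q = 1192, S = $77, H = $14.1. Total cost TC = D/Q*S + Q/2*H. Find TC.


TC = 25705/1192 * 77 + 1192/2 * 14.1

$10064.07


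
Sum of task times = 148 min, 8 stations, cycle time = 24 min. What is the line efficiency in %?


Formula: Efficiency = Sum of Task Times / (N_stations * CT) * 100
Total station capacity = 8 stations * 24 min = 192 min
Efficiency = 148 / 192 * 100 = 77.1%

77.1%


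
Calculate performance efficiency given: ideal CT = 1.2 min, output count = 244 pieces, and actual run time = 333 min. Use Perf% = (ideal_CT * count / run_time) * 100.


Formula: Performance = (Ideal CT * Total Count) / Run Time * 100
Ideal output time = 1.2 * 244 = 292.8 min
Performance = 292.8 / 333 * 100 = 87.9%

87.9%


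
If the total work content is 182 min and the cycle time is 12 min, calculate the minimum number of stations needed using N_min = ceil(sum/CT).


Formula: N_min = ceil(Sum of Task Times / Cycle Time)
N_min = ceil(182 min / 12 min) = ceil(15.1667)
N_min = 16 stations

16


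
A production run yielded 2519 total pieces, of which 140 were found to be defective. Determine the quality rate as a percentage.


Formula: Quality Rate = Good Pieces / Total Pieces * 100
Good pieces = 2519 - 140 = 2379
QR = 2379 / 2519 * 100 = 94.4%

94.4%


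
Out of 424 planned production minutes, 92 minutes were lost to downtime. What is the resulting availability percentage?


Formula: Availability = (Planned Time - Downtime) / Planned Time * 100
Uptime = 424 - 92 = 332 min
Availability = 332 / 424 * 100 = 78.3%

78.3%


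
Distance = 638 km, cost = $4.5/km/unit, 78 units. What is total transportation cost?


TC = dist * cost * units = 638 * 4.5 * 78 = $223938.00

$223938.00


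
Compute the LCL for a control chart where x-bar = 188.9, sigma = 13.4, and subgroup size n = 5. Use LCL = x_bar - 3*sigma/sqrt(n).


LCL = 188.9 - 3 * 13.4 / sqrt(5)

170.92


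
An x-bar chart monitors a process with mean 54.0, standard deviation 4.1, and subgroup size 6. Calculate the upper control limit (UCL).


UCL = 54.0 + 3 * 4.1 / sqrt(6)

59.02


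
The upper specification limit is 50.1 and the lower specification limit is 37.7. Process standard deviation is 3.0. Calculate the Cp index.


Cp = (50.1 - 37.7) / (6 * 3.0)

0.69


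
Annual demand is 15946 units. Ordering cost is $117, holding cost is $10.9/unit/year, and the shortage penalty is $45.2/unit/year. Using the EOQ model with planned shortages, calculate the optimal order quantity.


Formula: EOQ* = sqrt(2DS/H) * sqrt((H+P)/P)
Base EOQ = sqrt(2*15946*117/10.9) = 585.09 units
Correction = sqrt((10.9+45.2)/45.2) = 1.11407
EOQ* = 585.09 * 1.11407 = 651.8 units

651.8 units


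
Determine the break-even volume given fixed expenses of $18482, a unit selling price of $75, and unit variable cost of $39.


Formula: BEQ = Fixed Costs / (Price - Variable Cost)
Contribution margin = $75 - $39 = $36/unit
BEQ = ceil($18482 / $36/unit) = ceil(513.39) = 514 units

514 units


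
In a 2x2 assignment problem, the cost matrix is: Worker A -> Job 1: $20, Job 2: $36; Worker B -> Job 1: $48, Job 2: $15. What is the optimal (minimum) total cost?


Option 1: A->1 + B->2 = $20 + $15 = $35
Option 2: A->2 + B->1 = $36 + $48 = $84
Min cost = min($35, $84) = $35

$35


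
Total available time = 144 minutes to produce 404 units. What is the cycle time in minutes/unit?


Formula: CT = Available Time / Number of Units
CT = 144 min / 404 units
CT = 0.36 min/unit

0.36 min/unit


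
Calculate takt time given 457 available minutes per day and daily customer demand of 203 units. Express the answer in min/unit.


Formula: Takt Time = Available Production Time / Customer Demand
Takt = 457 min/day / 203 units/day
Takt = 2.25 min/unit

2.25 min/unit


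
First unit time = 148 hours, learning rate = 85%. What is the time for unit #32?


Formula: T_n = T_1 * (learning_rate)^(log2(n)) where learning_rate = rate/100
Doublings = log2(32) = 5
T_n = 148 * 0.85^5
T_n = 148 * 0.4437 = 65.7 hours

65.7 hours


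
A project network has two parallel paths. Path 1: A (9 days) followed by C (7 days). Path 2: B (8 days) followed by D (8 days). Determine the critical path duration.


Path 1 = 9 + 7 = 16 days
Path 2 = 8 + 8 = 16 days
Duration = max(16, 16) = 16 days

16 days


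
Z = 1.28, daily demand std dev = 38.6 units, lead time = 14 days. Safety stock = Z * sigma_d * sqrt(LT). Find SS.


Formula: SS = z * sigma_d * sqrt(LT)
sqrt(LT) = sqrt(14) = 3.7417
SS = 1.28 * 38.6 * 3.7417
SS = 184.9 units

184.9 units


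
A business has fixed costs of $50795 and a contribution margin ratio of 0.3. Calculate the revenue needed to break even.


Formula: BER = Fixed Costs / Contribution Margin Ratio
BER = $50795 / 0.3
BER = $169316.67 (to the nearest cent)

$169316.67


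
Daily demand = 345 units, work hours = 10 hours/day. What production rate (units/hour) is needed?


Formula: Production Rate = Daily Demand / Available Hours
Rate = 345 units/day / 10 hours/day
Rate = 34.5 units/hour

34.5 units/hour


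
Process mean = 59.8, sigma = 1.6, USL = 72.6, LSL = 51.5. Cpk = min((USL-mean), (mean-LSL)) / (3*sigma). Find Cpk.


Cpu = (72.6 - 59.8) / (3 * 1.6) = 2.67
Cpl = (59.8 - 51.5) / (3 * 1.6) = 1.73
Cpk = min(2.67, 1.73) = 1.73

1.73


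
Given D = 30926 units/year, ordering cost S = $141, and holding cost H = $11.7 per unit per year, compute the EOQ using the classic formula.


Formula: EOQ = sqrt(2 * D * S / H)
Numerator: 2 * 30926 * 141 = 8721132
2DS/H = 8721132 / 11.7 = 745395.9
EOQ = sqrt(745395.9) = 863.4 units

863.4 units


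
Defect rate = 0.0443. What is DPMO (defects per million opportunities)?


DPMO = defect_rate * 1000000 = 0.0443 * 1000000

44300


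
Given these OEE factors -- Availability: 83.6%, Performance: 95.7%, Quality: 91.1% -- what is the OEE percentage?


Formula: OEE = Availability * Performance * Quality / 10000
A * P = 83.6% * 95.7% / 100 = 80.01%
OEE = 80.01% * 91.1% / 100 = 72.9%

72.9%


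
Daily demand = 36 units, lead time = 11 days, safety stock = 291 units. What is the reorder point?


Formula: ROP = (Daily Demand * Lead Time) + Safety Stock
Demand during lead time = 36 * 11 = 396 units
ROP = 396 + 291 = 687 units

687 units


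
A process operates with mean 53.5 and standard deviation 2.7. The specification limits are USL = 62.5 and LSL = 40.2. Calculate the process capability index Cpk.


Cpu = (62.5 - 53.5) / (3 * 2.7) = 1.11
Cpl = (53.5 - 40.2) / (3 * 2.7) = 1.64
Cpk = min(1.11, 1.64) = 1.11

1.11


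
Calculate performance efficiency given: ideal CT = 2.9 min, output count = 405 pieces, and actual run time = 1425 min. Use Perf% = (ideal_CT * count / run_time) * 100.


Formula: Performance = (Ideal CT * Total Count) / Run Time * 100
Ideal output time = 2.9 * 405 = 1174.5 min
Performance = 1174.5 / 1425 * 100 = 82.4%

82.4%


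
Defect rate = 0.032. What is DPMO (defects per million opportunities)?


DPMO = defect_rate * 1000000 = 0.032 * 1000000

32000


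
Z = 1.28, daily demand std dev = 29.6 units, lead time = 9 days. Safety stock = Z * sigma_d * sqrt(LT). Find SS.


Formula: SS = z * sigma_d * sqrt(LT)
sqrt(LT) = sqrt(9) = 3.0
SS = 1.28 * 29.6 * 3.0
SS = 113.7 units

113.7 units


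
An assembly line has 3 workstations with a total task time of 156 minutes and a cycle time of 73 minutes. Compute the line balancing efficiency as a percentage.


Formula: Efficiency = Sum of Task Times / (N_stations * CT) * 100
Total station capacity = 3 stations * 73 min = 219 min
Efficiency = 156 / 219 * 100 = 71.2%

71.2%


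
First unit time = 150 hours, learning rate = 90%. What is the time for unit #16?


Formula: T_n = T_1 * (learning_rate)^(log2(n)) where learning_rate = rate/100
Doublings = log2(16) = 4
T_n = 150 * 0.9^4
T_n = 150 * 0.6561 = 98.4 hours

98.4 hours


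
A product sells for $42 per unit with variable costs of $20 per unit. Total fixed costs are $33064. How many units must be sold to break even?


Formula: BEQ = Fixed Costs / (Price - Variable Cost)
Contribution margin = $42 - $20 = $22/unit
BEQ = ceil($33064 / $22/unit) = ceil(1502.91) = 1503 units

1503 units


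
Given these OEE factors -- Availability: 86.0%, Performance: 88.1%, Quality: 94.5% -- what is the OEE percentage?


Formula: OEE = Availability * Performance * Quality / 10000
A * P = 86.0% * 88.1% / 100 = 75.77%
OEE = 75.77% * 94.5% / 100 = 71.6%

71.6%


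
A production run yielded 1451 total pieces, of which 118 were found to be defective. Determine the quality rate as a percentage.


Formula: Quality Rate = Good Pieces / Total Pieces * 100
Good pieces = 1451 - 118 = 1333
QR = 1333 / 1451 * 100 = 91.9%

91.9%


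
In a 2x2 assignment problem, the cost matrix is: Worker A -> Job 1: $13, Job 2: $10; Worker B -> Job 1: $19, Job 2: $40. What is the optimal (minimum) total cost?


Option 1: A->1 + B->2 = $13 + $40 = $53
Option 2: A->2 + B->1 = $10 + $19 = $29
Min cost = min($53, $29) = $29

$29


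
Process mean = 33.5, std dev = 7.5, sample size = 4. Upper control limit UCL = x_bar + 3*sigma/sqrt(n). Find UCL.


UCL = 33.5 + 3 * 7.5 / sqrt(4)

44.75


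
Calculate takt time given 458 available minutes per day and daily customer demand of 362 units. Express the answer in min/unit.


Formula: Takt Time = Available Production Time / Customer Demand
Takt = 458 min/day / 362 units/day
Takt = 1.27 min/unit

1.27 min/unit


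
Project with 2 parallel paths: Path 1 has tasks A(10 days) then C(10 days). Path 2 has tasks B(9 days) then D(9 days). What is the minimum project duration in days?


Path 1 = 10 + 10 = 20 days
Path 2 = 9 + 9 = 18 days
Duration = max(20, 18) = 20 days

20 days
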